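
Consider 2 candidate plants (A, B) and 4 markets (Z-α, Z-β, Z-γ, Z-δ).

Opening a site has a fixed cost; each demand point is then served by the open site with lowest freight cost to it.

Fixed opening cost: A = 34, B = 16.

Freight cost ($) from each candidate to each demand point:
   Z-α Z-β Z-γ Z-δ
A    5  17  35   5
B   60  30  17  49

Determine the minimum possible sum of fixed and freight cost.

Open {A, B}: assign each demand point to its cheapest open site.
  Z-α→A 5, Z-β→A 17, Z-γ→B 17, Z-δ→A 5
  freight cost 44, fixed 50 → total 94.
Compare {A}: freight cost 62 + fixed 34 = 96.
Compare {B}: freight cost 156 + fixed 16 = 172.

94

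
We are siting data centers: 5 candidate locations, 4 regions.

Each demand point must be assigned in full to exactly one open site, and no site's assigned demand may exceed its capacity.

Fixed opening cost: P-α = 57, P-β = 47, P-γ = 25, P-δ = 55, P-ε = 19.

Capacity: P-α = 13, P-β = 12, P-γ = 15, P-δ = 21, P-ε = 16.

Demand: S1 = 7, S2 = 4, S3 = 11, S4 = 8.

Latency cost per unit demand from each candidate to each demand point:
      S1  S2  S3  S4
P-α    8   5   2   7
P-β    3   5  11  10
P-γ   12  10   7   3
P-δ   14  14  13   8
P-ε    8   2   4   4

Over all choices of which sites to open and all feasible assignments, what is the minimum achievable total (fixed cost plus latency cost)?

Open {P-β, P-γ, P-ε}; cheapest assignment that respects the capacities:
  P-β (cap 12, load 7): S1 — cost 7×3 = 21
  P-γ (cap 15, load 8): S4 — cost 8×3 = 24
  P-ε (cap 16, load 15): S2, S3 — cost 4×2 + 11×4 = 52
  Shipping 97, fixed 91 → total 188.
  Any other capacity-feasible assignment to {P-β, P-γ, P-ε} ships for at least 97.
Compare {P-γ, P-ε}: its best feasible assignment gives total 204.
Compare {P-α, P-β, P-ε}: its best feasible assignment gives total 206.
Every other set of open sites that can feasibly serve all demand totals ≥ 204 even under its best assignment. Minimum: 188.

188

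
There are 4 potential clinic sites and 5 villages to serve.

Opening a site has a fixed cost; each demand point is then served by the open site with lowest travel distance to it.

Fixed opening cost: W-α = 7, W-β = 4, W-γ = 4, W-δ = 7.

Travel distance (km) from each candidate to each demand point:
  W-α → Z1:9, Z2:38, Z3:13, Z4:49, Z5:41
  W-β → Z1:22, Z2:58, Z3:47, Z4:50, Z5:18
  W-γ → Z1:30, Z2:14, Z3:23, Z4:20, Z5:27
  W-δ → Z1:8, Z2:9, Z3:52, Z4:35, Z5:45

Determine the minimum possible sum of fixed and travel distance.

89

Open {W-α, W-β, W-γ}: assign each demand point to its cheapest open site.
  Z1→W-α 9, Z2→W-γ 14, Z3→W-α 13, Z4→W-γ 20, Z5→W-β 18
  travel distance 74, fixed 15 → total 89.
Compare {W-α, W-β, W-γ, W-δ}: travel distance 68 + fixed 22 = 90.
Compare {W-β, W-γ, W-δ}: travel distance 78 + fixed 15 = 93.
Compare {W-α, W-γ}: travel distance 83 + fixed 11 = 94.
All other subsets cost ≥ 90. Minimum total cost: 89.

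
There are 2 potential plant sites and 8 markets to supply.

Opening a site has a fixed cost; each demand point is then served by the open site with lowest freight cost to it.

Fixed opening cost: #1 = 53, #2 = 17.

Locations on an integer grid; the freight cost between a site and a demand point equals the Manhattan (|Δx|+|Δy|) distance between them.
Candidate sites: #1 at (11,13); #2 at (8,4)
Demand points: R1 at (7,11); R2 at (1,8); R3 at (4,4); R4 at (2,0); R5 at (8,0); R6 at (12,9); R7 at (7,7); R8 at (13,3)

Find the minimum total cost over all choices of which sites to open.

Open {#2}: assign each demand point to its cheapest open site.
  R1→#2 8, R2→#2 11, R3→#2 4, R4→#2 10, R5→#2 4, R6→#2 9, R7→#2 4, R8→#2 6
  freight cost 56, fixed 17 → total 73.
Compare {#1, #2}: freight cost 50 + fixed 70 = 120.
Compare {#1}: freight cost 102 + fixed 53 = 155.

73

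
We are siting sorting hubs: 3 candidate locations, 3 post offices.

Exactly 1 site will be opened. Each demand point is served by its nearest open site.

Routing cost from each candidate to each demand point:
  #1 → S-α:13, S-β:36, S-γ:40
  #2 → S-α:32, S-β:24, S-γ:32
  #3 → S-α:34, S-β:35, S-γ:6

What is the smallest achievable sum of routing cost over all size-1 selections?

Open {#3}.
  S-α→#3 34, S-β→#3 35, S-γ→#3 6  ⇒ total 75.
Compare {#2}: total 88.
Compare {#1}: total 89.

75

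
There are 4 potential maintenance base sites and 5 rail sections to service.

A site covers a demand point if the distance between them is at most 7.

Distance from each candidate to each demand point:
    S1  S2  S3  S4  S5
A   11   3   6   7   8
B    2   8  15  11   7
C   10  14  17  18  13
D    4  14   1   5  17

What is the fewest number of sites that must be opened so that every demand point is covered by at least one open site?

Coverage sets (demand points within 7 of each site):
  A: {S2, S3, S4}
  B: {S1, S5}
  C: {}
  D: {S1, S3, S4}
No single site covers all 5 demand points.
But {A, B} covers everything, so the minimum is 2.

2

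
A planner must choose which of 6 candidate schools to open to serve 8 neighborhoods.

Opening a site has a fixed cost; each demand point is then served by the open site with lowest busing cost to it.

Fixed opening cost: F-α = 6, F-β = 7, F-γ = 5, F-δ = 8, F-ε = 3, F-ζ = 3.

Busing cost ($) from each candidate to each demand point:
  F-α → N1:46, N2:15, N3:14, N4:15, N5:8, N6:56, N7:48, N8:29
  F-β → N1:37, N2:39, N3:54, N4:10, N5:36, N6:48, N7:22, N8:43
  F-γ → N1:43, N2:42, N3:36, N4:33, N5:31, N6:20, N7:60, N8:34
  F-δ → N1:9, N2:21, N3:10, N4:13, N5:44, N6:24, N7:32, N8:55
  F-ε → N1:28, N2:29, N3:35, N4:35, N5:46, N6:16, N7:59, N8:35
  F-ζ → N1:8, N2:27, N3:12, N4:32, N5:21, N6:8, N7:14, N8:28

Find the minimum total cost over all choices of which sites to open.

Open {F-α, F-ζ}: assign each demand point to its cheapest open site.
  N1→F-ζ 8, N2→F-α 15, N3→F-ζ 12, N4→F-α 15, N5→F-α 8, N6→F-ζ 8, N7→F-ζ 14, N8→F-ζ 28
  busing cost 108, fixed 9 → total 117.
Compare {F-α, F-β, F-ζ}: busing cost 103 + fixed 16 = 119.
Compare {F-α, F-ε, F-ζ}: busing cost 108 + fixed 12 = 120.
Compare {F-α, F-δ, F-ζ}: busing cost 104 + fixed 17 = 121.
All other subsets cost ≥ 119. Minimum total cost: 117.

117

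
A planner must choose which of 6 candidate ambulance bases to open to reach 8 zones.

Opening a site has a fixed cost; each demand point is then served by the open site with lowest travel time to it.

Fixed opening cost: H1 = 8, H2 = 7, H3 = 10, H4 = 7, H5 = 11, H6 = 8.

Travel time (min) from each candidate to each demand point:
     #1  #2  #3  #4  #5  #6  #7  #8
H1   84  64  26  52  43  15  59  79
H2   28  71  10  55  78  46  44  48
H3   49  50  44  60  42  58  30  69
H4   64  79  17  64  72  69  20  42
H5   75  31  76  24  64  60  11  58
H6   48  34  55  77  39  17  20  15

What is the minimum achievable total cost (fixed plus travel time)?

201

Open {H2, H5, H6}: assign each demand point to its cheapest open site.
  #1→H2 28, #2→H5 31, #3→H2 10, #4→H5 24, #5→H6 39, #6→H6 17, #7→H5 11, #8→H6 15
  travel time 175, fixed 26 → total 201.
Compare {H1, H2, H5, H6}: travel time 173 + fixed 34 = 207.
Compare {H2, H4, H5, H6}: travel time 175 + fixed 33 = 208.
Compare {H2, H3, H5, H6}: travel time 175 + fixed 36 = 211.
All other subsets cost ≥ 207. Minimum total cost: 201.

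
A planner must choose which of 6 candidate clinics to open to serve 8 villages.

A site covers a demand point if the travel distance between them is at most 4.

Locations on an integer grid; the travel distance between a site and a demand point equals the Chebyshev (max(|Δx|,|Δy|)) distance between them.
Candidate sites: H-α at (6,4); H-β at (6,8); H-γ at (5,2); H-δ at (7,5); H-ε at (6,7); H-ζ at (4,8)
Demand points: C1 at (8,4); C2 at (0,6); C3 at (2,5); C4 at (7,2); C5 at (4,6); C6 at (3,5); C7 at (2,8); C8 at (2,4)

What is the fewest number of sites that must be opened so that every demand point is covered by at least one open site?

Coverage sets (demand points within 4 of each site):
  H-α: {C1, C3, C4, C5, C6, C7, C8}
  H-β: {C1, C3, C5, C6, C7, C8}
  H-γ: {C1, C3, C4, C5, C6, C8}
  H-δ: {C1, C4, C5, C6}
  H-ε: {C1, C3, C5, C6, C7, C8}
  H-ζ: {C1, C2, C3, C5, C6, C7, C8}
No single site covers all 8 demand points.
But {H-α, H-ζ} covers everything, so the minimum is 2.

2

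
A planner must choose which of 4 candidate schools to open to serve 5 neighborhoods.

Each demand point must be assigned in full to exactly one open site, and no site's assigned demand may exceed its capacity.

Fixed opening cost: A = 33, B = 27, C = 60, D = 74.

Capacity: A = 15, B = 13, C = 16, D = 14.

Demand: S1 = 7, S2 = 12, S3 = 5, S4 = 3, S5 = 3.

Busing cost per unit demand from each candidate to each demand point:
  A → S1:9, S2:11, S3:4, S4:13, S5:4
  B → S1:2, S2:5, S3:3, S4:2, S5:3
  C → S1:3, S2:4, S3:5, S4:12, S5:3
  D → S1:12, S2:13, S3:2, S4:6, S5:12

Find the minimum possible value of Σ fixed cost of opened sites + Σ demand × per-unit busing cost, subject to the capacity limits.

Open {A, B, C}; cheapest assignment that respects the capacities:
  A (cap 15, load 5): S3 — cost 5×4 = 20
  B (cap 13, load 13): S1, S4, S5 — cost 7×2 + 3×2 + 3×3 = 29
  C (cap 16, load 12): S2 — cost 12×4 = 48
  Shipping 97, fixed 120 → total 217.
  Any other capacity-feasible assignment to {A, B, C} ships for at least 97.
Compare {B, C, D}: its best feasible assignment gives total 248.
Compare {A, C}: its best feasible assignment gives total 272.
Every other set of open sites that can feasibly serve all demand totals ≥ 248 even under its best assignment. Minimum: 217.

217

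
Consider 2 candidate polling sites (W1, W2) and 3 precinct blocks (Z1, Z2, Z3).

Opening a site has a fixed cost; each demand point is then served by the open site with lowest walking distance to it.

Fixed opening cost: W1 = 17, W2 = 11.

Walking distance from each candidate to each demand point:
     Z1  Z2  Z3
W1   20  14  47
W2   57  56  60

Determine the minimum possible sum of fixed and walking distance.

Open {W1}: assign each demand point to its cheapest open site.
  Z1→W1 20, Z2→W1 14, Z3→W1 47
  walking distance 81, fixed 17 → total 98.
Compare {W1, W2}: walking distance 81 + fixed 28 = 109.
Compare {W2}: walking distance 173 + fixed 11 = 184.

98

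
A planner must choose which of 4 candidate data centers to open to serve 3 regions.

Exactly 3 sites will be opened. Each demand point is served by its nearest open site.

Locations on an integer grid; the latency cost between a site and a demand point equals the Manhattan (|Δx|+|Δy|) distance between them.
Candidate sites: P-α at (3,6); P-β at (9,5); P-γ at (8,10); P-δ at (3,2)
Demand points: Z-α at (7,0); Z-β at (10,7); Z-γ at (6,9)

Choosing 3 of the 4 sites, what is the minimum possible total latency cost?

12

Open {P-β, P-γ, P-δ}.
  Z-α→P-δ 6, Z-β→P-β 3, Z-γ→P-γ 3  ⇒ total 12.
Compare {P-α, P-β, P-γ}: total 13.
Compare {P-α, P-γ, P-δ}: total 14.
No size-3 selection does better; minimum is 12.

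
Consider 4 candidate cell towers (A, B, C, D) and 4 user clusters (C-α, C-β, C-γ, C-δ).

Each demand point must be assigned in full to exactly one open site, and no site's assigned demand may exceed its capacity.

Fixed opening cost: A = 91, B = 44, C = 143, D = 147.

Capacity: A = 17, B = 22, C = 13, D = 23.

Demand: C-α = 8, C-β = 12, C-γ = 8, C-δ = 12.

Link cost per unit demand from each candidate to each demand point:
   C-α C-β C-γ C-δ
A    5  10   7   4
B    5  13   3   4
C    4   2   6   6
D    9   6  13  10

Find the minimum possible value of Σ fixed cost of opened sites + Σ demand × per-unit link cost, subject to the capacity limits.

Open {B, D}; cheapest assignment that respects the capacities:
  B (cap 22, load 20): C-γ, C-δ — cost 8×3 + 12×4 = 72
  D (cap 23, load 20): C-α, C-β — cost 8×9 + 12×6 = 144
  Shipping 216, fixed 191 → total 407.
  Any other capacity-feasible assignment to {B, D} ships for at least 216.
Compare {A, B, C}: its best feasible assignment gives total 414.
Compare {A, B, D}: its best feasible assignment gives total 466.
Every other set of open sites that can feasibly serve all demand totals ≥ 414 even under its best assignment. Minimum: 407.

407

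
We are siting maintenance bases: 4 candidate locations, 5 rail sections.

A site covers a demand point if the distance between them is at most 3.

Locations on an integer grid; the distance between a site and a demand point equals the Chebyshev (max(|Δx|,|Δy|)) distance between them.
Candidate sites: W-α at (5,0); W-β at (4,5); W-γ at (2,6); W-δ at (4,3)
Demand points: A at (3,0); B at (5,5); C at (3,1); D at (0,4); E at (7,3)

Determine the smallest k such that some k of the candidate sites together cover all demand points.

2

Coverage sets (demand points within 3 of each site):
  W-α: {A, C, E}
  W-β: {B, E}
  W-γ: {B, D}
  W-δ: {A, B, C, E}
No single site covers all 5 demand points.
But {W-α, W-γ} covers everything, so the minimum is 2.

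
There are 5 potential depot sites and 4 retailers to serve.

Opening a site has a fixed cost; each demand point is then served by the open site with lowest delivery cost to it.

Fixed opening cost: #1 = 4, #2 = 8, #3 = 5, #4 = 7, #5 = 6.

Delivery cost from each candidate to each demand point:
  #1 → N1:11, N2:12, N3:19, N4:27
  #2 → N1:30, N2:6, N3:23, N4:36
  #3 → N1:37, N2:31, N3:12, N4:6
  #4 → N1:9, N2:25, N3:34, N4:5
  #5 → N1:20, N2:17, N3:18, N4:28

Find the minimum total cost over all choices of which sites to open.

Open {#1, #3}: assign each demand point to its cheapest open site.
  N1→#1 11, N2→#1 12, N3→#3 12, N4→#3 6
  delivery cost 41, fixed 9 → total 50.
Compare {#1, #2, #3}: delivery cost 35 + fixed 17 = 52.
Compare {#2, #3, #4}: delivery cost 32 + fixed 20 = 52.
Compare {#1, #3, #4}: delivery cost 38 + fixed 16 = 54.
All other subsets cost ≥ 52. Minimum total cost: 50.

50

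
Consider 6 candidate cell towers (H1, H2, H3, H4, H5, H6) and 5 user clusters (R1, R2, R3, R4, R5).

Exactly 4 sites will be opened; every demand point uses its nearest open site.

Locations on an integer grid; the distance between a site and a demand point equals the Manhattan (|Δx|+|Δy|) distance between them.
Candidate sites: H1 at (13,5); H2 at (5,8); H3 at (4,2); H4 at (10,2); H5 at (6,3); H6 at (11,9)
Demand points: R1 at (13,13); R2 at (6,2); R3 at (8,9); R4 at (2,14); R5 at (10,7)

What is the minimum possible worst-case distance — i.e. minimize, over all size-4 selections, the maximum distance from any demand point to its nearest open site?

Open {H1, H2, H3, H4}.
  Farthest demand point is R4 at distance 9 (to H2); all others are ≤ 9.
With {H1, H2, H3, H5} the worst case is 9.
With {H1, H2, H3, H6} the worst case is 9.
No size-4 selection achieves below 9.

9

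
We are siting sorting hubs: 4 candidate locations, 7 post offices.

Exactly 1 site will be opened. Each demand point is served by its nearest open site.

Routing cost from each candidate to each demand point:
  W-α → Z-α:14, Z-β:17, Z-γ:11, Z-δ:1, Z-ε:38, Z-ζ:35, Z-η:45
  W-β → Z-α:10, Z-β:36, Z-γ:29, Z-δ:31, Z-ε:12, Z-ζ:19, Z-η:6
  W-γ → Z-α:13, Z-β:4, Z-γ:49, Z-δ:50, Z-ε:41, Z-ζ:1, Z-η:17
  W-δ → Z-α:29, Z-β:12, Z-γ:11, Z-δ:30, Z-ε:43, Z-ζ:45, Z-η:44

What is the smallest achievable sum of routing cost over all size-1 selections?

Open {W-β}.
  Z-α→W-β 10, Z-β→W-β 36, Z-γ→W-β 29, Z-δ→W-β 31, Z-ε→W-β 12, Z-ζ→W-β 19, Z-η→W-β 6  ⇒ total 143.
Compare {W-α}: total 161.
Compare {W-γ}: total 175.
No size-1 selection does better; minimum is 143.

143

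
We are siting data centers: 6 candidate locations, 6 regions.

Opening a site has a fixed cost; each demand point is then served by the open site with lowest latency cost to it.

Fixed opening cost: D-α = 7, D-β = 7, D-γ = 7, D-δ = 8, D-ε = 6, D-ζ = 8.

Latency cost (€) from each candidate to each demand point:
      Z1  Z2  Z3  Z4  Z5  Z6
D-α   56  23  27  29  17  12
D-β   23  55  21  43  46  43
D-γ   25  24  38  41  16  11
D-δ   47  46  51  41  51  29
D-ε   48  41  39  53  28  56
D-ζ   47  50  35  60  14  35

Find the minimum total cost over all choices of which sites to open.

139

Open {D-α, D-β}: assign each demand point to its cheapest open site.
  Z1→D-β 23, Z2→D-α 23, Z3→D-β 21, Z4→D-α 29, Z5→D-α 17, Z6→D-α 12
  latency cost 125, fixed 14 → total 139.
Compare {D-α, D-β, D-γ}: latency cost 123 + fixed 21 = 144.
Compare {D-α, D-β, D-ζ}: latency cost 122 + fixed 22 = 144.
Compare {D-α, D-γ}: latency cost 131 + fixed 14 = 145.
All other subsets cost ≥ 144. Minimum total cost: 139.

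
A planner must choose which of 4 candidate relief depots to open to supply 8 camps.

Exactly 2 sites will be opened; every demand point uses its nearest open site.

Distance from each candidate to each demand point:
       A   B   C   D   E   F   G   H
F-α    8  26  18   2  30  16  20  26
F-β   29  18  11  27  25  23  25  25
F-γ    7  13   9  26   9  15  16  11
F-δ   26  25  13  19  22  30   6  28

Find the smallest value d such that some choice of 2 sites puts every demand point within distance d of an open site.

16

Open {F-α, F-γ}.
  Farthest demand point is G at distance 16 (to F-γ); all others are ≤ 16.
With {F-γ, F-δ} the worst case is 19.
With {F-α, F-β} the worst case is 25.
No size-2 selection achieves below 16.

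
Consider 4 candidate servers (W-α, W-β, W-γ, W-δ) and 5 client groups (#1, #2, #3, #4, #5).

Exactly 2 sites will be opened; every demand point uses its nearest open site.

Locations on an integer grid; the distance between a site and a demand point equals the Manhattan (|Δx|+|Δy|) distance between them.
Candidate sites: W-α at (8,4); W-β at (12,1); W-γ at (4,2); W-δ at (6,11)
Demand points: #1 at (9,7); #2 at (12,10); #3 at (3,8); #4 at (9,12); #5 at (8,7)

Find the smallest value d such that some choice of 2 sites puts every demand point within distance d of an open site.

7

Open {W-α, W-δ}.
  Farthest demand point is #2 at distance 7 (to W-δ); all others are ≤ 7.
With {W-β, W-δ} the worst case is 7.
With {W-γ, W-δ} the worst case is 7.
No size-2 selection achieves below 7.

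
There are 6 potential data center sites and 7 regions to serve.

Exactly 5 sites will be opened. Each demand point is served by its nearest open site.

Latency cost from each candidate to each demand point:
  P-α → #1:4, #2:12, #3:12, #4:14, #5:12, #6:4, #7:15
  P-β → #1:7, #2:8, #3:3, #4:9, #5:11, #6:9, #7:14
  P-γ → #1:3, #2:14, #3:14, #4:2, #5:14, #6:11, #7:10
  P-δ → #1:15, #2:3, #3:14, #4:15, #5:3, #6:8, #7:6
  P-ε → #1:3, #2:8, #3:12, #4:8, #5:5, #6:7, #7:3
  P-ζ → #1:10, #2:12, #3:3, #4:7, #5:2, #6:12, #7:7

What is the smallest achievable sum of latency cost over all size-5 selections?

Open {P-α, P-γ, P-δ, P-ε, P-ζ}.
  #1→P-γ 3, #2→P-δ 3, #3→P-ζ 3, #4→P-γ 2, #5→P-ζ 2, #6→P-α 4, #7→P-ε 3  ⇒ total 20.
Compare {P-α, P-β, P-γ, P-δ, P-ε}: total 21.
Compare {P-α, P-β, P-γ, P-δ, P-ζ}: total 23.
No size-5 selection does better; minimum is 20.

20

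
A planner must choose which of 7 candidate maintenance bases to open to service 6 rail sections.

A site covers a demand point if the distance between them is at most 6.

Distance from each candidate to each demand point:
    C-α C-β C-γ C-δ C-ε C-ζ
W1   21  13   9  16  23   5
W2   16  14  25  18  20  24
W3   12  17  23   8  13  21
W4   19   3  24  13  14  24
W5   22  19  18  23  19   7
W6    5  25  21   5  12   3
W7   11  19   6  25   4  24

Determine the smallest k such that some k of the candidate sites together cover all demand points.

Coverage sets (demand points within 6 of each site):
  W1: {C-ζ}
  W2: {}
  W3: {}
  W4: {C-β}
  W5: {}
  W6: {C-α, C-δ, C-ζ}
  W7: {C-γ, C-ε}
No 2 sites suffice: every size-2 union leaves at least one demand point uncovered.
But {W4, W6, W7} covers everything, so the minimum is 3.

3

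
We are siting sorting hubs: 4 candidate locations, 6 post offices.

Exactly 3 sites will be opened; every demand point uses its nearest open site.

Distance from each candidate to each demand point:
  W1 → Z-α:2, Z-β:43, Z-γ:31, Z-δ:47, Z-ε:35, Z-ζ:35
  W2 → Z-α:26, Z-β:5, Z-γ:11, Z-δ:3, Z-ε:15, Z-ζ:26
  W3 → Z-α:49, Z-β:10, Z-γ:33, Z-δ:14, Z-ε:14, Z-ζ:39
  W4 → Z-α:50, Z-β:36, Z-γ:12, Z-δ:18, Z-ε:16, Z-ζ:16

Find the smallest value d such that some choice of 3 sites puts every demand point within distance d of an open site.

Open {W1, W2, W4}.
  Farthest demand point is Z-ζ at distance 16 (to W4); all others are ≤ 16.
With {W1, W3, W4} the worst case is 16.
With {W1, W2, W3} the worst case is 26.
No size-3 selection achieves below 16.

16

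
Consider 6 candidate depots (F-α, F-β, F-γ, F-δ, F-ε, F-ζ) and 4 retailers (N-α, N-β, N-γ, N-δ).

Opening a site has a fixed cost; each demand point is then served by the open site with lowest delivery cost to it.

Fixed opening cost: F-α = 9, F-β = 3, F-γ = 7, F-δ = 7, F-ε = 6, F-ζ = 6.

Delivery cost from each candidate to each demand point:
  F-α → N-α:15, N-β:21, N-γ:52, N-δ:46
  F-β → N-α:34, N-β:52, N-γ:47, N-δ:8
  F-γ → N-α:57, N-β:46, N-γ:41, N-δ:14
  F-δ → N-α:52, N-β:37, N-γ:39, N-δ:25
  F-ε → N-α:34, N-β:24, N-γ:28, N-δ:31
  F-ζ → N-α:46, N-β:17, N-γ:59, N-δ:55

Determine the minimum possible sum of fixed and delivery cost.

90

Open {F-α, F-β, F-ε}: assign each demand point to its cheapest open site.
  N-α→F-α 15, N-β→F-α 21, N-γ→F-ε 28, N-δ→F-β 8
  delivery cost 72, fixed 18 → total 90.
Compare {F-α, F-β, F-ε, F-ζ}: delivery cost 68 + fixed 24 = 92.
Compare {F-α, F-β, F-γ, F-ε}: delivery cost 72 + fixed 25 = 97.
Compare {F-α, F-β, F-δ, F-ε}: delivery cost 72 + fixed 25 = 97.
All other subsets cost ≥ 92. Minimum total cost: 90.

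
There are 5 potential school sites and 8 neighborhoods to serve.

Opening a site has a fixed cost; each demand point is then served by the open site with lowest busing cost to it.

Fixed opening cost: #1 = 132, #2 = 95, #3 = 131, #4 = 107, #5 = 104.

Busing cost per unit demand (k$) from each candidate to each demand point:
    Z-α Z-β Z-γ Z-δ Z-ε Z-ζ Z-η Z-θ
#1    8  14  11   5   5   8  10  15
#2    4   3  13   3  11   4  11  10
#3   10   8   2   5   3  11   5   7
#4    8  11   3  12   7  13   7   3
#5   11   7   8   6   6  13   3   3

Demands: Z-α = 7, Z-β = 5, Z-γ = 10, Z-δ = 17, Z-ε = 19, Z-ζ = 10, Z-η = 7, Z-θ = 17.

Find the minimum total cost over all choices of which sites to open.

Open {#2, #3}: assign each demand point to its cheapest open site.
  Z-α→#2 7×4=28, Z-β→#2 5×3=15, Z-γ→#3 10×2=20, Z-δ→#2 17×3=51, Z-ε→#3 19×3=57, Z-ζ→#2 10×4=40, Z-η→#3 7×5=35, Z-θ→#3 17×7=119
  busing cost 365, fixed 226 → total 591.
Compare {#2, #4}: busing cost 397 + fixed 202 = 599.
Compare {#2, #5}: busing cost 400 + fixed 199 = 599.
Compare {#2, #3, #5}: busing cost 283 + fixed 330 = 613.
All other subsets cost ≥ 599. Minimum total cost: 591.

591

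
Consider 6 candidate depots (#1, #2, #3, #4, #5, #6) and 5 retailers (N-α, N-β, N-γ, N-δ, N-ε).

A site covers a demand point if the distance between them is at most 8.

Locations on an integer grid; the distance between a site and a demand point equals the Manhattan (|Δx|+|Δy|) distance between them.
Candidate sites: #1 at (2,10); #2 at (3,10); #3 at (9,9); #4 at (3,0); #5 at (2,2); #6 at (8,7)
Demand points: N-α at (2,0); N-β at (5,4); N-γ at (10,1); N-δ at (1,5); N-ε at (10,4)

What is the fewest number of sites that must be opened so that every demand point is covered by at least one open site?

Coverage sets (demand points within 8 of each site):
  #1: {N-δ}
  #2: {N-β, N-δ}
  #3: {N-ε}
  #4: {N-α, N-β, N-γ, N-δ}
  #5: {N-α, N-β, N-δ}
  #6: {N-β, N-γ, N-ε}
No single site covers all 5 demand points.
But {#3, #4} covers everything, so the minimum is 2.

2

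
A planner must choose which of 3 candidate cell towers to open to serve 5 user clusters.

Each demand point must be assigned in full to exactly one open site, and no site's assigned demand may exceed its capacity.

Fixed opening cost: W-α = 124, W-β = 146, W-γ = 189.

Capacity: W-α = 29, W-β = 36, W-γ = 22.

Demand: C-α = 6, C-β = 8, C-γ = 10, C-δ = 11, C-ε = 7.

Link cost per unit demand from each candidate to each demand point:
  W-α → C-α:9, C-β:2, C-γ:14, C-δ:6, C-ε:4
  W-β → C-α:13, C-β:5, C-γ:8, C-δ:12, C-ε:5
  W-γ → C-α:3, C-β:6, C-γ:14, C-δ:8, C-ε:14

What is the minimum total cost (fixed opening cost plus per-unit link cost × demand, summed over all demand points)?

Open {W-α, W-β}; cheapest assignment that respects the capacities:
  W-α (cap 29, load 25): C-α, C-β, C-δ — cost 6×9 + 8×2 + 11×6 = 136
  W-β (cap 36, load 17): C-γ, C-ε — cost 10×8 + 7×5 = 115
  Shipping 251, fixed 270 → total 521.
  Any other capacity-feasible assignment to {W-α, W-β} ships for at least 251.
Compare {W-α, W-γ}: its best feasible assignment gives total 581.
Compare {W-β, W-γ}: its best feasible assignment gives total 596.
Every other set of open sites that can feasibly serve all demand totals ≥ 581 even under its best assignment. Minimum: 521.

521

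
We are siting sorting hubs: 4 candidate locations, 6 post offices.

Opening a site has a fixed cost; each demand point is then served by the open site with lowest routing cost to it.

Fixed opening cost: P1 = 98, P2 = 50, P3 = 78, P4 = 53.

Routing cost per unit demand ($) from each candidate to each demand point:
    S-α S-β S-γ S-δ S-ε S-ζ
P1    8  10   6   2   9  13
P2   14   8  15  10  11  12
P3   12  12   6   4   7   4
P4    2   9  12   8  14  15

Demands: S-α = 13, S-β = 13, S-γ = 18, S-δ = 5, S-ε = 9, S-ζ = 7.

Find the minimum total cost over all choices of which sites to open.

493

Open {P3, P4}: assign each demand point to its cheapest open site.
  S-α→P4 13×2=26, S-β→P4 13×9=117, S-γ→P3 18×6=108, S-δ→P3 5×4=20, S-ε→P3 9×7=63, S-ζ→P3 7×4=28
  routing cost 362, fixed 131 → total 493.
Compare {P2, P3, P4}: routing cost 349 + fixed 181 = 530.
Compare {P1, P3, P4}: routing cost 352 + fixed 229 = 581.
Compare {P1, P4}: routing cost 433 + fixed 151 = 584.
All other subsets cost ≥ 530. Minimum total cost: 493.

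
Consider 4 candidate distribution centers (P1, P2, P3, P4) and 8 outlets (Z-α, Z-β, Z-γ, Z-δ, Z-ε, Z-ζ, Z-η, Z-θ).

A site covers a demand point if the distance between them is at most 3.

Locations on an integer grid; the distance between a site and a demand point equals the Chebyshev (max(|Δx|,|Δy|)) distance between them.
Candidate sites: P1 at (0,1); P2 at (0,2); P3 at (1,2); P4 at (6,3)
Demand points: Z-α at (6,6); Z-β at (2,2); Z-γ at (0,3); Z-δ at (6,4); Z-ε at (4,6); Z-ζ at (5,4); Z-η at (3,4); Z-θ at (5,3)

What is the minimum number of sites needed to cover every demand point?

Coverage sets (demand points within 3 of each site):
  P1: {Z-β, Z-γ, Z-η}
  P2: {Z-β, Z-γ, Z-η}
  P3: {Z-β, Z-γ, Z-η}
  P4: {Z-α, Z-δ, Z-ε, Z-ζ, Z-η, Z-θ}
No single site covers all 8 demand points.
But {P1, P4} covers everything, so the minimum is 2.

2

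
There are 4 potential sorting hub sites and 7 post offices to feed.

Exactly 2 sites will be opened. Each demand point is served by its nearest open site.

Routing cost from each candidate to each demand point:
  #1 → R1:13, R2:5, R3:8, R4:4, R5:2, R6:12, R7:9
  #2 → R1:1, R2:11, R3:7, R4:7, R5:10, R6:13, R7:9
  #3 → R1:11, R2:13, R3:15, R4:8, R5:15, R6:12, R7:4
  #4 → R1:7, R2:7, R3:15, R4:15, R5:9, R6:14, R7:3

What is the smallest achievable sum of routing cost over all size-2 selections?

40

Open {#1, #2}.
  R1→#2 1, R2→#1 5, R3→#2 7, R4→#1 4, R5→#1 2, R6→#1 12, R7→#1 9  ⇒ total 40.
Compare {#1, #4}: total 41.
Compare {#1, #3}: total 46.
No size-2 selection does better; minimum is 40.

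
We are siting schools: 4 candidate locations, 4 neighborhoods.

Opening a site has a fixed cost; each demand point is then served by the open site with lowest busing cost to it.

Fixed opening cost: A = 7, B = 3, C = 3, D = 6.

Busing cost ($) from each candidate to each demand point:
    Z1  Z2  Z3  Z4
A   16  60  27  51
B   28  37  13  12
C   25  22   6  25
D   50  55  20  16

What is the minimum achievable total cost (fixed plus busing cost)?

Open {A, B, C}: assign each demand point to its cheapest open site.
  Z1→A 16, Z2→C 22, Z3→C 6, Z4→B 12
  busing cost 56, fixed 13 → total 69.
Compare {B, C}: busing cost 65 + fixed 6 = 71.
Compare {A, B, C, D}: busing cost 56 + fixed 19 = 75.
Compare {A, C, D}: busing cost 60 + fixed 16 = 76.
All other subsets cost ≥ 71. Minimum total cost: 69.

69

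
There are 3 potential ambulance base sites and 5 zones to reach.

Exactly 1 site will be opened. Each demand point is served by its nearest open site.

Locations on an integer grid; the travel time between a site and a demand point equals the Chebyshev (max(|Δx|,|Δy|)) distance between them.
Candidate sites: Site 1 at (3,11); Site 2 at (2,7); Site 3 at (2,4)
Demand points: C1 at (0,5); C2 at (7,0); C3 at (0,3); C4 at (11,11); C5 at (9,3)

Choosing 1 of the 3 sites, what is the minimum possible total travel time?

Open {Site 3}.
  C1→Site 3 2, C2→Site 3 5, C3→Site 3 2, C4→Site 3 9, C5→Site 3 7  ⇒ total 25.
Compare {Site 2}: total 29.
Compare {Site 1}: total 41.

25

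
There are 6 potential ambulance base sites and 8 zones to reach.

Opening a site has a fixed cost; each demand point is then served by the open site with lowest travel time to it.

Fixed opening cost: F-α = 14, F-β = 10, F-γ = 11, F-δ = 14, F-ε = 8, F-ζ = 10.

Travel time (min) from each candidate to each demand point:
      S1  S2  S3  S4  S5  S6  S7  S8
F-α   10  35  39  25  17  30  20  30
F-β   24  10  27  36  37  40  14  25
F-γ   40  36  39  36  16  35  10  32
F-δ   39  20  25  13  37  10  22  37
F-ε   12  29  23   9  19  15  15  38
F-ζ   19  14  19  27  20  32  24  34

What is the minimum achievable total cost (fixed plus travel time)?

Open {F-β, F-ε}: assign each demand point to its cheapest open site.
  S1→F-ε 12, S2→F-β 10, S3→F-ε 23, S4→F-ε 9, S5→F-ε 19, S6→F-ε 15, S7→F-β 14, S8→F-β 25
  travel time 127, fixed 18 → total 145.
Compare {F-β, F-γ, F-ε}: travel time 120 + fixed 29 = 149.
Compare {F-β, F-ε, F-ζ}: travel time 123 + fixed 28 = 151.
Compare {F-β, F-δ, F-ε}: travel time 122 + fixed 32 = 154.
All other subsets cost ≥ 149. Minimum total cost: 145.

145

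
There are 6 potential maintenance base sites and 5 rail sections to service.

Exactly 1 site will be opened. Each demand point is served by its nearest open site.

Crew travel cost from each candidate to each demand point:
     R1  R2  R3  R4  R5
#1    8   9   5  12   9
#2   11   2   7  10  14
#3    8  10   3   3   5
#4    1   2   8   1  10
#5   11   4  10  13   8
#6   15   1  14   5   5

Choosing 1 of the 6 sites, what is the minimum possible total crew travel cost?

22

Open {#4}.
  R1→#4 1, R2→#4 2, R3→#4 8, R4→#4 1, R5→#4 10  ⇒ total 22.
Compare {#3}: total 29.
Compare {#6}: total 40.
No size-1 selection does better; minimum is 22.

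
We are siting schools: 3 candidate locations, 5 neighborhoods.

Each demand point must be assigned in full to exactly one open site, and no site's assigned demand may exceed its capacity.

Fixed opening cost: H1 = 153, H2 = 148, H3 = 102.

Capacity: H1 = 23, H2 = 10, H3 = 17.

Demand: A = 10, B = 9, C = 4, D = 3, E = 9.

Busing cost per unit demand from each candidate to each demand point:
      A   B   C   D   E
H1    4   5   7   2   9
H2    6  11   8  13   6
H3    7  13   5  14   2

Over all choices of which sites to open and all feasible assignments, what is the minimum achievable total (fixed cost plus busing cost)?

Open {H1, H3}; cheapest assignment that respects the capacities:
  H1 (cap 23, load 22): A, B, D — cost 10×4 + 9×5 + 3×2 = 91
  H3 (cap 17, load 13): C, E — cost 4×5 + 9×2 = 38
  Shipping 129, fixed 255 → total 384.
  Any other capacity-feasible assignment to {H1, H3} ships for at least 129.
Compare {H1, H2, H3}: its best feasible assignment gives total 532.
Every other set of open sites that can feasibly serve all demand totals ≥ 532 even under its best assignment. Minimum: 384.

384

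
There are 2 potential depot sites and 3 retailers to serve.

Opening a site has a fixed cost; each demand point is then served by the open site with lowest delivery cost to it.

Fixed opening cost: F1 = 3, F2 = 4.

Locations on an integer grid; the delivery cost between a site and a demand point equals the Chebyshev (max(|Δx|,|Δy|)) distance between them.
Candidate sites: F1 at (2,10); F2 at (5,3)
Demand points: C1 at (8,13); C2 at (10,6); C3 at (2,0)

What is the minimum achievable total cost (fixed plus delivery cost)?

Open {F1, F2}: assign each demand point to its cheapest open site.
  C1→F1 6, C2→F2 5, C3→F2 3
  delivery cost 14, fixed 7 → total 21.
Compare {F2}: delivery cost 18 + fixed 4 = 22.
Compare {F1}: delivery cost 24 + fixed 3 = 27.

21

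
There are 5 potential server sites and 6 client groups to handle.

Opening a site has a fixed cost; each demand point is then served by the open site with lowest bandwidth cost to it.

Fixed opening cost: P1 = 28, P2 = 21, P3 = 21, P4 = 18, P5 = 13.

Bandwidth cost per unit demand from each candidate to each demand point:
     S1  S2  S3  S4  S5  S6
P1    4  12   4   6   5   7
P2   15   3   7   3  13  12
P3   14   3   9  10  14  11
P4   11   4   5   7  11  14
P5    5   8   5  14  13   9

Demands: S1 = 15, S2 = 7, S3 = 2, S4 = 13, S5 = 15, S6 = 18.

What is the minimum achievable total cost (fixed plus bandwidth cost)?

Open {P1, P2}: assign each demand point to its cheapest open site.
  S1→P1 15×4=60, S2→P2 7×3=21, S3→P1 2×4=8, S4→P2 13×3=39, S5→P1 15×5=75, S6→P1 18×7=126
  bandwidth cost 329, fixed 49 → total 378.
Compare {P1, P2, P5}: bandwidth cost 329 + fixed 62 = 391.
Compare {P1, P2, P4}: bandwidth cost 329 + fixed 67 = 396.
Compare {P1, P2, P3}: bandwidth cost 329 + fixed 70 = 399.
All other subsets cost ≥ 391. Minimum total cost: 378.

378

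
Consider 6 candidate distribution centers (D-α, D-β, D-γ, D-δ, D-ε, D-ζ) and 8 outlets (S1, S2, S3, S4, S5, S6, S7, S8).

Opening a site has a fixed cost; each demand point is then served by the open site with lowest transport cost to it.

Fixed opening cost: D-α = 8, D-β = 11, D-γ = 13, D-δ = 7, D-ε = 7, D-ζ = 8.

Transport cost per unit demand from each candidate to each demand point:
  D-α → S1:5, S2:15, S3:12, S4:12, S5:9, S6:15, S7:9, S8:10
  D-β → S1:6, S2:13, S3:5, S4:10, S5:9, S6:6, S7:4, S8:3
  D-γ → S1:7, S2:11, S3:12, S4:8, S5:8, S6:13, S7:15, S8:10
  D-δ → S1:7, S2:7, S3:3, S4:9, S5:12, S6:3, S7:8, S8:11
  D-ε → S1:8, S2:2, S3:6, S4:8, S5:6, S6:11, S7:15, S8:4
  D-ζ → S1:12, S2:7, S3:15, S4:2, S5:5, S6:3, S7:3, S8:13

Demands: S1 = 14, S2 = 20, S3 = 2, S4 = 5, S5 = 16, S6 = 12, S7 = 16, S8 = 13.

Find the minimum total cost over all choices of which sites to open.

367

Open {D-α, D-β, D-ε, D-ζ}: assign each demand point to its cheapest open site.
  S1→D-α 14×5=70, S2→D-ε 20×2=40, S3→D-β 2×5=10, S4→D-ζ 5×2=10, S5→D-ζ 16×5=80, S6→D-ζ 12×3=36, S7→D-ζ 16×3=48, S8→D-β 13×3=39
  transport cost 333, fixed 34 → total 367.
Compare {D-α, D-β, D-δ, D-ε, D-ζ}: transport cost 329 + fixed 41 = 370.
Compare {D-α, D-ε, D-ζ}: transport cost 348 + fixed 23 = 371.
Compare {D-α, D-δ, D-ε, D-ζ}: transport cost 342 + fixed 30 = 372.
All other subsets cost ≥ 370. Minimum total cost: 367.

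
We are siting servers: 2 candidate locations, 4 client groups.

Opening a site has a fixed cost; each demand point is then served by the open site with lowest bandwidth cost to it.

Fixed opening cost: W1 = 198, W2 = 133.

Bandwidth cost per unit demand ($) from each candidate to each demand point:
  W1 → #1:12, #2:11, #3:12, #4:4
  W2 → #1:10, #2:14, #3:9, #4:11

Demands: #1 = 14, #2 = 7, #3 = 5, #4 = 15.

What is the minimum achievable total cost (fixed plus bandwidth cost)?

563

Open {W1}: assign each demand point to its cheapest open site.
  #1→W1 14×12=168, #2→W1 7×11=77, #3→W1 5×12=60, #4→W1 15×4=60
  bandwidth cost 365, fixed 198 → total 563.
Compare {W2}: bandwidth cost 448 + fixed 133 = 581.
Compare {W1, W2}: bandwidth cost 322 + fixed 331 = 653.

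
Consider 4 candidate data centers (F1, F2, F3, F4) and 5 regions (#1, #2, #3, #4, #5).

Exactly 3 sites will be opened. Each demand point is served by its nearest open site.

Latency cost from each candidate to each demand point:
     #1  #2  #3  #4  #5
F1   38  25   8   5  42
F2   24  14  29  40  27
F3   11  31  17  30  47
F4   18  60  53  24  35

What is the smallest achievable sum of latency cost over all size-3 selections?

Open {F1, F2, F3}.
  #1→F3 11, #2→F2 14, #3→F1 8, #4→F1 5, #5→F2 27  ⇒ total 65.
Compare {F1, F2, F4}: total 72.
Compare {F1, F3, F4}: total 84.
No size-3 selection does better; minimum is 65.

65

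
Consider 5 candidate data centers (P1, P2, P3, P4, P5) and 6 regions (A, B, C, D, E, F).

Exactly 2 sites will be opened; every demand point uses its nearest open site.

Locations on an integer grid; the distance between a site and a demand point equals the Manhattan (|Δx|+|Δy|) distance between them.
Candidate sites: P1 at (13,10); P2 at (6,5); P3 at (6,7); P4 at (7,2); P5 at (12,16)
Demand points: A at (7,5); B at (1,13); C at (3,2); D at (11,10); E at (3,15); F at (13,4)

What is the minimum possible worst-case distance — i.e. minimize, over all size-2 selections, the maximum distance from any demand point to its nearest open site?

11

Open {P1, P3}.
  Farthest demand point is B at distance 11 (to P3); all others are ≤ 11.
With {P2, P3} the worst case is 11.
With {P3, P4} the worst case is 11.
No size-2 selection achieves below 11.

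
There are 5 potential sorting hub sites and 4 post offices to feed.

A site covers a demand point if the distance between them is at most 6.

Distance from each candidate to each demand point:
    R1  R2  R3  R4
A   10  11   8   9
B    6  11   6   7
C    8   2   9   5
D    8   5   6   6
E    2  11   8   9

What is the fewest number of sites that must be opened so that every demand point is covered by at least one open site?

2

Coverage sets (demand points within 6 of each site):
  A: {}
  B: {R1, R3}
  C: {R2, R4}
  D: {R2, R3, R4}
  E: {R1}
No single site covers all 4 demand points.
But {B, C} covers everything, so the minimum is 2.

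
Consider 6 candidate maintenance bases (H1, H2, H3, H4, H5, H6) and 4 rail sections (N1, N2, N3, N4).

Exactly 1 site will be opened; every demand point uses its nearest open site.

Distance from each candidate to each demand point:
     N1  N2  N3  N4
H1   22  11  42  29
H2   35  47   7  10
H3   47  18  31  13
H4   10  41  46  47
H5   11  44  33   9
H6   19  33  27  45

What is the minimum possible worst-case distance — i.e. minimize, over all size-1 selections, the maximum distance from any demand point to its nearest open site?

42

Open {H1}.
  Farthest demand point is N3 at distance 42 (to H1); all others are ≤ 42.
With {H5} the worst case is 44.
With {H6} the worst case is 45.
No size-1 selection achieves below 42.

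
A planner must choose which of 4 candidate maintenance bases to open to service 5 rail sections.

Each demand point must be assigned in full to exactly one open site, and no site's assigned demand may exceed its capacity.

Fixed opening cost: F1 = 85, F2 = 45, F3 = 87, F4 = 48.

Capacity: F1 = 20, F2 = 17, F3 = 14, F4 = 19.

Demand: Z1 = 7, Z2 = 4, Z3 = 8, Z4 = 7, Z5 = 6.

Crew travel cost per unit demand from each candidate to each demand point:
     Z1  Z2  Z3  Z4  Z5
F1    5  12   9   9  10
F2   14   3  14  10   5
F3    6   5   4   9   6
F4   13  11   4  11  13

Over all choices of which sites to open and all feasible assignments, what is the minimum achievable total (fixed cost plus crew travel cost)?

328

Open {F2, F4}; cheapest assignment that respects the capacities:
  F2 (cap 17, load 17): Z2, Z4, Z5 — cost 4×3 + 7×10 + 6×5 = 112
  F4 (cap 19, load 15): Z1, Z3 — cost 7×13 + 8×4 = 123
  Shipping 235, fixed 93 → total 328.
  Any other capacity-feasible assignment to {F2, F4} ships for at least 235.
Compare {F1, F2}: its best feasible assignment gives total 349.
Compare {F1, F2, F4}: its best feasible assignment gives total 350.
Every other set of open sites that can feasibly serve all demand totals ≥ 349 even under its best assignment. Minimum: 328.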